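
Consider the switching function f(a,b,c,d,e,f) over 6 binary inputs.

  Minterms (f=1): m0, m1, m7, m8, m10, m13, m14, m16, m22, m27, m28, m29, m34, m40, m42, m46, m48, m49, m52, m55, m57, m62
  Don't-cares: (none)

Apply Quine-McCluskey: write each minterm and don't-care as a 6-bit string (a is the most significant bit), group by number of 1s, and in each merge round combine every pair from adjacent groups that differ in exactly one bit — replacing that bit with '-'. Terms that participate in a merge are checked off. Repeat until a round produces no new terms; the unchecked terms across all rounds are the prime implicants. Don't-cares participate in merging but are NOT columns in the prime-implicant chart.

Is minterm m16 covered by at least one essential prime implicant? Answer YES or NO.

[col 0] 000000*, 000001*, 000111, 001000*, 001010*, 001101*, 001110*, 010000*, 010110, 011011, 011100*, 011101*, 100010*, 101000*, 101010*, 101110*, 110000*, 110001*, 110100*, 110111, 111001*, 111110*
[col 1] -01000*, -01010*, -01110*, -10000, 0-0000, 0-1101, 00-000, 00000-, 001-10*, 0010-0*, 01110-, 1-1110, 10-010, 101-10*, 1010-0*, 11-001, 110-00, 11000-
[col 2] -01-10, -010-0
Prime implicants: -01-10, -010-0, -10000, 0-0000, 0-1101, 00-000, 00000-, 000111, 010110, 011011, 01110-, 1-1110, 10-010, 11-001, 110-00, 11000-, 110111
PI chart (minterm → PIs covering it):
  0 | 0-0000,00-000,00000-
  1 | 00000-  (sole → essential)
  7 | 000111  (sole → essential)
  8 | -010-0,00-000
  10 | -01-10,-010-0
  13 | 0-1101  (sole → essential)
  14 | -01-10  (sole → essential)
  16 | -10000,0-0000
  22 | 010110  (sole → essential)
  27 | 011011  (sole → essential)
  28 | 01110-  (sole → essential)
  29 | 0-1101,01110-
  34 | 10-010  (sole → essential)
  40 | -010-0  (sole → essential)
  42 | -01-10,-010-0,10-010
  46 | -01-10,1-1110
  48 | -10000,110-00,11000-
  49 | 11-001,11000-
  52 | 110-00  (sole → essential)
  55 | 110111  (sole → essential)
  57 | 11-001  (sole → essential)
  62 | 1-1110  (sole → essential)
Essential prime implicants: -01-10, -010-0, 0-1101, 00000-, 000111, 010110, 011011, 01110-, 1-1110, 10-010, 11-001, 110-00, 110111

NO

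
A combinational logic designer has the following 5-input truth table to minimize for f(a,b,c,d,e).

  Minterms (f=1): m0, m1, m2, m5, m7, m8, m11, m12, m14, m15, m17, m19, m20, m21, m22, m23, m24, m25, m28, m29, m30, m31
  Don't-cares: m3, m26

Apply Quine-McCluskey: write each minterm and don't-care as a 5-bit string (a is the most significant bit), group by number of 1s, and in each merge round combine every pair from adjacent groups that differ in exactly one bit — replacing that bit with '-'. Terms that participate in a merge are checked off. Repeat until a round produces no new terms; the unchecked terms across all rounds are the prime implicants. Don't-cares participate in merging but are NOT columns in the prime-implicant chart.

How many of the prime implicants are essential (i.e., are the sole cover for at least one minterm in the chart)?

size-2^0 implicants → 00000(✓)  00001(✓)  00010(✓)  00011(✓)  00101(✓)  00111(✓)  01000(✓)  01011(✓)  01100(✓)  01110(✓)  01111(✓)  10001(✓)  10011(✓)  10100(✓)  10101(✓)  10110(✓)  10111(✓)  11000(✓)  11001(✓)  11010(✓)  11100(✓)  11101(✓)  11110(✓)  11111(✓)
size-2^1 implicants → -0001(✓)  -0011(✓)  -0101(✓)  -0111(✓)  -1000(✓)  -1100(✓)  -1110(✓)  -1111(✓)  0-000  0-011(✓)  0-111(✓)  00-01(✓)  00-11(✓)  000-0(✓)  000-1(✓)  0000-(✓)  0001-(✓)  001-1(✓)  01-00(✓)  01-11(✓)  011-0(✓)  0111-(✓)  1-001(✓)  1-100(✓)  1-101(✓)  1-110(✓)  1-111(✓)  10-01(✓)  10-11(✓)  100-1(✓)  101-0(✓)  101-1(✓)  1010-(✓)  1011-(✓)  11-00(✓)  11-01(✓)  11-10(✓)  110-0(✓)  1100-(✓)  111-0(✓)  111-1(✓)  1110-(✓)  1111-(✓)
size-2^2 implicants → --111  -0-01(✓)  -0-11(✓)  -00-1(✓)  -01-1(✓)  -1-00  -11-0  -111-  0--11  00--1(✓)  000--  1--01  1-1-0(✓)  1-1-1(✓)  1-10-(✓)  1-11-(✓)  10--1(✓)  101--(✓)  11--0  11-0-  111--(✓)
size-2^3 implicants → -0--1  1-1--
Unchecked terms (primes): --111, -0--1, -1-00, -11-0, -111-, 0--11, 0-000, 000--, 1--01, 1-1--, 11--0, 11-0-
Minterm coverage:
  m0 ⊆ 0-000,000--
  m1 ⊆ -0--1,000--
  m2 ⊆ 000-- [E]
  m5 ⊆ -0--1 [E]
  m7 ⊆ --111,-0--1,0--11
  m8 ⊆ -1-00,0-000
  m11 ⊆ 0--11 [E]
  m12 ⊆ -1-00,-11-0
  m14 ⊆ -11-0,-111-
  m15 ⊆ --111,-111-,0--11
  m17 ⊆ -0--1,1--01
  m19 ⊆ -0--1 [E]
  m20 ⊆ 1-1-- [E]
  m21 ⊆ -0--1,1--01,1-1--
  m22 ⊆ 1-1-- [E]
  m23 ⊆ --111,-0--1,1-1--
  m24 ⊆ -1-00,11--0,11-0-
  m25 ⊆ 1--01,11-0-
  m28 ⊆ -1-00,-11-0,1-1--,11--0,11-0-
  m29 ⊆ 1--01,1-1--,11-0-
  m30 ⊆ -11-0,-111-,1-1--,11--0
  m31 ⊆ --111,-111-,1-1--
E = {-0--1, 0--11, 000--, 1-1--}

4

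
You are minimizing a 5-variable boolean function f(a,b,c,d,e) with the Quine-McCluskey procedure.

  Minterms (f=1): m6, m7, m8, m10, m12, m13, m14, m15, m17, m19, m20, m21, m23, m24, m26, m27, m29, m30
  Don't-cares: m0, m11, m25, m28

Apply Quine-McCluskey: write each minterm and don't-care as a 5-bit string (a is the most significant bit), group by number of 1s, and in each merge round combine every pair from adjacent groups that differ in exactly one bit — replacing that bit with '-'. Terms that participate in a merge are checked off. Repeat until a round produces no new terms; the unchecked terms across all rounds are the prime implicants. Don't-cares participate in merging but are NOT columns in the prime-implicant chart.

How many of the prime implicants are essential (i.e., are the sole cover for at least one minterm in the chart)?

[col 0] 00000*, 00110*, 00111*, 01000*, 01010*, 01011*, 01100*, 01101*, 01110*, 01111*, 10001*, 10011*, 10100*, 10101*, 10111*, 11000*, 11001*, 11010*, 11011*, 11100*, 11101*, 11110*
[col 1] -0111, -1000*, -1010*, -1011*, -1100*, -1101*, -1110*, 0-000, 0-110*, 0-111*, 0011-*, 01-00*, 01-10*, 01-11*, 010-0*, 0101-*, 011-0*, 011-1*, 0110-*, 0111-*, 1-001*, 1-011*, 1-100*, 1-101*, 10-01*, 10-11*, 100-1*, 101-1*, 1010-*, 11-00*, 11-01*, 11-10*, 110-0*, 110-1*, 1100-*, 1101-*, 111-0*, 1110-*
[col 2] -1-00*, -1-10*, -10-0*, -101-, -11-0*, -110-, 0-11-, 01--0*, 01-1-, 011--, 1--01, 1-0-1, 1-10-, 10--1, 11--0*, 11-0-, 110--
[col 3] -1--0
Prime implicants: -0111, -1--0, -101-, -110-, 0-000, 0-11-, 01-1-, 011--, 1--01, 1-0-1, 1-10-, 10--1, 11-0-, 110--
PI chart (minterm → PIs covering it):
  6 | 0-11-  (sole → essential)
  7 | -0111,0-11-
  8 | -1--0,0-000
  10 | -1--0,-101-,01-1-
  12 | -1--0,-110-,011--
  13 | -110-,011--
  14 | -1--0,0-11-,01-1-,011--
  15 | 0-11-,01-1-,011--
  17 | 1--01,1-0-1,10--1
  19 | 1-0-1,10--1
  20 | 1-10-  (sole → essential)
  21 | 1--01,1-10-,10--1
  23 | -0111,10--1
  24 | -1--0,11-0-,110--
  26 | -1--0,-101-,110--
  27 | -101-,1-0-1,110--
  29 | -110-,1--01,1-10-,11-0-
  30 | -1--0  (sole → essential)
Essential prime implicants: -1--0, 0-11-, 1-10-

3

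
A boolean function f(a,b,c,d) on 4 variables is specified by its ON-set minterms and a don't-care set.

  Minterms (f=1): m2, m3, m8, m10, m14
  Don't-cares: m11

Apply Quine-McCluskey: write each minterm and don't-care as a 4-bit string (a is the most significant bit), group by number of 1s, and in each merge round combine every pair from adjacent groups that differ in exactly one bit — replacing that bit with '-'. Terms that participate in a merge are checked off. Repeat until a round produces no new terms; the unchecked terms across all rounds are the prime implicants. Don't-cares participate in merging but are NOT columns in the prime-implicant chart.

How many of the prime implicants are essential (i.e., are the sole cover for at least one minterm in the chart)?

3

[col 0] 0010*, 0011*, 1000*, 1010*, 1011*, 1110*
[col 1] -010*, -011*, 001-*, 1-10, 10-0, 101-*
[col 2] -01-
Prime implicants: -01-, 1-10, 10-0
PI chart (minterm → PIs covering it):
  2 | -01-  (sole → essential)
  3 | -01-  (sole → essential)
  8 | 10-0  (sole → essential)
  10 | -01-,1-10,10-0
  14 | 1-10  (sole → essential)
Essential prime implicants: -01-, 1-10, 10-0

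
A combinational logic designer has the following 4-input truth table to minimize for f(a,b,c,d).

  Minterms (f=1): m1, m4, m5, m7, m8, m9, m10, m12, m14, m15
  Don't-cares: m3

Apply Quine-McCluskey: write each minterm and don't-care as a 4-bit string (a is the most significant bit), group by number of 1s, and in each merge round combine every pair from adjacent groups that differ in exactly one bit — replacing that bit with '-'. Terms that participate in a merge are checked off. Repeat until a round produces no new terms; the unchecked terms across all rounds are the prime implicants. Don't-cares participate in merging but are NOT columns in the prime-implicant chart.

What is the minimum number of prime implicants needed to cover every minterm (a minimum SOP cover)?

[col 0] 0001*, 0011*, 0100*, 0101*, 0111*, 1000*, 1001*, 1010*, 1100*, 1110*, 1111*
[col 1] -001, -100, -111, 0-01*, 0-11*, 00-1*, 01-1*, 010-, 1-00*, 1-10*, 10-0*, 100-, 11-0*, 111-
[col 2] 0--1, 1--0
Prime implicants: -001, -100, -111, 0--1, 010-, 1--0, 100-, 111-
PI chart (minterm → PIs covering it):
  1 | -001,0--1
  4 | -100,010-
  5 | 0--1,010-
  7 | -111,0--1
  8 | 1--0,100-
  9 | -001,100-
  10 | 1--0  (sole → essential)
  12 | -100,1--0
  14 | 1--0,111-
  15 | -111,111-
Essential prime implicants: 1--0
Petrick residual → -001, -111, 010-
Minimum SOP uses 4 PIs: b'c'd + bcd + a'bc' + ad'

4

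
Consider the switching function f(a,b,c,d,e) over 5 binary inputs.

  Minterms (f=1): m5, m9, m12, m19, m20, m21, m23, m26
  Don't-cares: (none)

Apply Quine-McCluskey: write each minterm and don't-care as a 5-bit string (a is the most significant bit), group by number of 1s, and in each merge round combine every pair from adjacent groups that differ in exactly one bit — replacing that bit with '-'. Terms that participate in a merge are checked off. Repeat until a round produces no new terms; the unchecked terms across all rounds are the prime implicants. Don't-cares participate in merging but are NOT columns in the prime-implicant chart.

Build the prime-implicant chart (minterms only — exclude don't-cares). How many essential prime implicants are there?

[col 0] 00101*, 01001, 01100, 10011*, 10100*, 10101*, 10111*, 11010
[col 1] -0101, 10-11, 101-1, 1010-
Prime implicants: -0101, 01001, 01100, 10-11, 101-1, 1010-, 11010
PI chart (minterm → PIs covering it):
  5 | -0101  (sole → essential)
  9 | 01001  (sole → essential)
  12 | 01100  (sole → essential)
  19 | 10-11  (sole → essential)
  20 | 1010-  (sole → essential)
  21 | -0101,101-1,1010-
  23 | 10-11,101-1
  26 | 11010  (sole → essential)
Essential prime implicants: -0101, 01001, 01100, 10-11, 1010-, 11010

6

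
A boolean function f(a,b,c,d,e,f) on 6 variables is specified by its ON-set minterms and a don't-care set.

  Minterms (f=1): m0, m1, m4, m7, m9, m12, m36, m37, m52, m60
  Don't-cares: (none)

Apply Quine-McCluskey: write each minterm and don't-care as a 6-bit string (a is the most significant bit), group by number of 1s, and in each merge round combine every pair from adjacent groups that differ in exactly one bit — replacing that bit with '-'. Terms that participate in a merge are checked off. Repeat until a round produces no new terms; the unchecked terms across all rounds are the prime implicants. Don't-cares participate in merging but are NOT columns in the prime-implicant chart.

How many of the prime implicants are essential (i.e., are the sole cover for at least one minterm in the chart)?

[col 0] 000000*, 000001*, 000100*, 000111, 001001*, 001100*, 100100*, 100101*, 110100*, 111100*
[col 1] -00100, 00-001, 00-100, 000-00, 00000-, 1-0100, 10010-, 11-100
Prime implicants: -00100, 00-001, 00-100, 000-00, 00000-, 000111, 1-0100, 10010-, 11-100
PI chart (minterm → PIs covering it):
  0 | 000-00,00000-
  1 | 00-001,00000-
  4 | -00100,00-100,000-00
  7 | 000111  (sole → essential)
  9 | 00-001  (sole → essential)
  12 | 00-100  (sole → essential)
  36 | -00100,1-0100,10010-
  37 | 10010-  (sole → essential)
  52 | 1-0100,11-100
  60 | 11-100  (sole → essential)
Essential prime implicants: 00-001, 00-100, 000111, 10010-, 11-100

5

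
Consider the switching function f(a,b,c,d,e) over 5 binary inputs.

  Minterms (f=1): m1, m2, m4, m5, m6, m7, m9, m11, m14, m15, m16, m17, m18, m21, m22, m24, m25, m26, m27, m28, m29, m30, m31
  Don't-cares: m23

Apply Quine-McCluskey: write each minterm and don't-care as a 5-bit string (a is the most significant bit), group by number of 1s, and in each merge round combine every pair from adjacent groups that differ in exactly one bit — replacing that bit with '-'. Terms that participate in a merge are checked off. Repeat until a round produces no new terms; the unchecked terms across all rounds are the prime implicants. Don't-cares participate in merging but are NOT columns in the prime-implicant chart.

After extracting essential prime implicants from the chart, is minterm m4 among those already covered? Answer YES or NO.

[col 0] 00001*, 00010*, 00100*, 00101*, 00110*, 00111*, 01001*, 01011*, 01110*, 01111*, 10000*, 10001*, 10010*, 10101*, 10110*, 10111*, 11000*, 11001*, 11010*, 11011*, 11100*, 11101*, 11110*, 11111*
[col 1] -0001*, -0010*, -0101*, -0110*, -0111*, -1001*, -1011*, -1110*, -1111*, 0-001*, 0-110*, 0-111*, 00-01*, 00-10*, 001-0*, 001-1*, 0010-*, 0011-*, 01-11*, 010-1*, 0111-*, 1-000*, 1-001*, 1-010*, 1-101*, 1-110*, 1-111*, 10-01*, 10-10*, 100-0*, 1000-*, 101-1*, 1011-*, 11-00*, 11-01*, 11-10*, 11-11*, 110-0*, 110-1*, 1100-*, 1101-*, 111-0*, 111-1*, 1110-*, 1111-*
[col 2] --001, --110*, --111*, -0-01, -0-10, -01-1, -011-*, -1-11, -10-1, -111-*, 0-11-*, 001--, 1--01, 1--10, 1-0-0, 1-00-, 1-1-1, 1-11-*, 11--0*, 11--1*, 11-0-*, 11-1-*, 110--*, 111--*
[col 3] --11-, 11---
Prime implicants: --001, --11-, -0-01, -0-10, -01-1, -1-11, -10-1, 001--, 1--01, 1--10, 1-0-0, 1-00-, 1-1-1, 11---
PI chart (minterm → PIs covering it):
  1 | --001,-0-01
  2 | -0-10  (sole → essential)
  4 | 001--  (sole → essential)
  5 | -0-01,-01-1,001--
  6 | --11-,-0-10,001--
  7 | --11-,-01-1,001--
  9 | --001,-10-1
  11 | -1-11,-10-1
  14 | --11-  (sole → essential)
  15 | --11-,-1-11
  16 | 1-0-0,1-00-
  17 | --001,-0-01,1--01,1-00-
  18 | -0-10,1--10,1-0-0
  21 | -0-01,-01-1,1--01,1-1-1
  22 | --11-,-0-10,1--10
  24 | 1-0-0,1-00-,11---
  25 | --001,-10-1,1--01,1-00-,11---
  26 | 1--10,1-0-0,11---
  27 | -1-11,-10-1,11---
  28 | 11---  (sole → essential)
  29 | 1--01,1-1-1,11---
  30 | --11-,1--10,11---
  31 | --11-,-1-11,1-1-1,11---
Essential prime implicants: --11-, -0-10, 001--, 11---

YES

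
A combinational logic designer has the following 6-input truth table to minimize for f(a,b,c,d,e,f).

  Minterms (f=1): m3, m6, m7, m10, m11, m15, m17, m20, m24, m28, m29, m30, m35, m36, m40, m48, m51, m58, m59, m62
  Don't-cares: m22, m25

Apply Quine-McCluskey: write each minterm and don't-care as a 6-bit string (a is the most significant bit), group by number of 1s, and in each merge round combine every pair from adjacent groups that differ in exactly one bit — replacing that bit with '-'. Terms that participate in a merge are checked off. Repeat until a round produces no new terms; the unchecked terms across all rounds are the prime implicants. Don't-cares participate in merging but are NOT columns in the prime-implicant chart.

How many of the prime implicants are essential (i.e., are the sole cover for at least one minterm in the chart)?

8

Round 0: 000011✓ 000110✓ 000111✓ 001010✓ 001011✓ 001111✓ 010001✓ 010100✓ 010110✓ 011000✓ 011001✓ 011100✓ 011101✓ 011110✓ 100011✓ 100100 101000 110000 110011✓ 111010✓ 111011✓ 111110✓
Round 1: -00011 -11110 0-0110 00-011✓ 00-111✓ 000-11✓ 00011- 001-11✓ 00101- 01-001 01-100✓ 01-110✓ 0101-0✓ 011-00✓ 011-01✓ 01100-✓ 0111-0✓ 01110-✓ 1-0011 11-011 111-10 11101-
Round 2: 00--11 01-1-0 011-0-
PIs = {-00011, -11110, 0-0110, 00--11, 00011-, 00101-, 01-001, 01-1-0, 011-0-, 1-0011, 100100, 101000, 11-011, 110000, 111-10, 11101-}
Coverage chart:
  m3: -00011,00--11
  m6: 0-0110,00011-
  m7: 00--11,00011-
  m10: 00101- ←essential
  m11: 00--11,00101-
  m15: 00--11 ←essential
  m17: 01-001 ←essential
  m20: 01-1-0 ←essential
  m24: 011-0- ←essential
  m28: 01-1-0,011-0-
  m29: 011-0- ←essential
  m30: -11110,01-1-0
  m35: -00011,1-0011
  m36: 100100 ←essential
  m40: 101000 ←essential
  m48: 110000 ←essential
  m51: 1-0011,11-011
  m58: 111-10,11101-
  m59: 11-011,11101-
  m62: -11110,111-10
Essential: 00--11, 00101-, 01-001, 01-1-0, 011-0-, 100100, 101000, 110000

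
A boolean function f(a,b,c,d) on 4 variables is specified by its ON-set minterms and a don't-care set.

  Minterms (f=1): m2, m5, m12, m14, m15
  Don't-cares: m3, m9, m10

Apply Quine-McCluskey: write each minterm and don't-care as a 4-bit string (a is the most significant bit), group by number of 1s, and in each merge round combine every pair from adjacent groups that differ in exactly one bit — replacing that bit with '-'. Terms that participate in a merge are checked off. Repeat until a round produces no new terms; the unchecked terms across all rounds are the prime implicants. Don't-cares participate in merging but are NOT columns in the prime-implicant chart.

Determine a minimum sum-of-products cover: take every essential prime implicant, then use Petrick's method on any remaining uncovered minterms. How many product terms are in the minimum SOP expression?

4

size-2^0 implicants → 0010(✓)  0011(✓)  0101  1001  1010(✓)  1100(✓)  1110(✓)  1111(✓)
size-2^1 implicants → -010  001-  1-10  11-0  111-
Unchecked terms (primes): -010, 001-, 0101, 1-10, 1001, 11-0, 111-
Minterm coverage:
  m2 ⊆ -010,001-
  m5 ⊆ 0101 [E]
  m12 ⊆ 11-0 [E]
  m14 ⊆ 1-10,11-0,111-
  m15 ⊆ 111- [E]
E = {0101, 11-0, 111-}
Petrick residual → -010
Cover = b'cd' + a'bc'd + abd' + abc  |cover|=4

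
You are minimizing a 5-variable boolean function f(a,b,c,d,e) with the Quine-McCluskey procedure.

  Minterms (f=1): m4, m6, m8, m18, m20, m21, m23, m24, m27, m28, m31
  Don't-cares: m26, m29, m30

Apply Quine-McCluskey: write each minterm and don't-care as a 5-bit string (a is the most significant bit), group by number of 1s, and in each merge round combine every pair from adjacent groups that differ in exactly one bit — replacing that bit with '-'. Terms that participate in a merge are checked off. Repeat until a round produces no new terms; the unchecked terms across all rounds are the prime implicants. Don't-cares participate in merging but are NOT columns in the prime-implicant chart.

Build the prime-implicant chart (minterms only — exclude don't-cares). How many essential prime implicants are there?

[col 0] 00100*, 00110*, 01000*, 10010*, 10100*, 10101*, 10111*, 11000*, 11010*, 11011*, 11100*, 11101*, 11110*, 11111*
[col 1] -0100, -1000, 001-0, 1-010, 1-100*, 1-101*, 1-111*, 101-1*, 1010-*, 11-00*, 11-10*, 11-11*, 110-0*, 1101-*, 111-0*, 111-1*, 1110-*, 1111-*
[col 2] 1-1-1, 1-10-, 11--0, 11-1-, 111--
Prime implicants: -0100, -1000, 001-0, 1-010, 1-1-1, 1-10-, 11--0, 11-1-, 111--
PI chart (minterm → PIs covering it):
  4 | -0100,001-0
  6 | 001-0  (sole → essential)
  8 | -1000  (sole → essential)
  18 | 1-010  (sole → essential)
  20 | -0100,1-10-
  21 | 1-1-1,1-10-
  23 | 1-1-1  (sole → essential)
  24 | -1000,11--0
  27 | 11-1-  (sole → essential)
  28 | 1-10-,11--0,111--
  31 | 1-1-1,11-1-,111--
Essential prime implicants: -1000, 001-0, 1-010, 1-1-1, 11-1-

5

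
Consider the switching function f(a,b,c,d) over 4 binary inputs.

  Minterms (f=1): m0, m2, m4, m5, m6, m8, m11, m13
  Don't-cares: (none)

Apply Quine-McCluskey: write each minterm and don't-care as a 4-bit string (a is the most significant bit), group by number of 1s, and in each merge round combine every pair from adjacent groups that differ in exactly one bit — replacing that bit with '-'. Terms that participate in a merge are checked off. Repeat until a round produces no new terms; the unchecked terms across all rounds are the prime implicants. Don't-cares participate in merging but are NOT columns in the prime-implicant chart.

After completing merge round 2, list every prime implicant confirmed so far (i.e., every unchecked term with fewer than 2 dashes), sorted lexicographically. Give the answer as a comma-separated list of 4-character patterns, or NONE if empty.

-000, -101, 010-, 1011

Round 0: 0000✓ 0010✓ 0100✓ 0101✓ 0110✓ 1000✓ 1011 1101✓
Round 1: -000 -101 0-00✓ 0-10✓ 00-0✓ 01-0✓ 010-
Round 2: 0--0
PIs = {-000, -101, 0--0, 010-, 1011}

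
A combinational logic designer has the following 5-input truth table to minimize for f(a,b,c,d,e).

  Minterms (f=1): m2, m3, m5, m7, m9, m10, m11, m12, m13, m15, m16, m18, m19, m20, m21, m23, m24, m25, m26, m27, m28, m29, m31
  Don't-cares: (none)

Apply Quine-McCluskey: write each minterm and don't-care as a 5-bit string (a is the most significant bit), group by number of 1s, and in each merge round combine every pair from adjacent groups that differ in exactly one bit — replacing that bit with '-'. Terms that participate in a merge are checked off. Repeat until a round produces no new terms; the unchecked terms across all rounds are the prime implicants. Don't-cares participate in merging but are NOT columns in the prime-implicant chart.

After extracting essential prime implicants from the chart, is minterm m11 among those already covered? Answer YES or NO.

Round 0: 00010✓ 00011✓ 00101✓ 00111✓ 01001✓ 01010✓ 01011✓ 01100✓ 01101✓ 01111✓ 10000✓ 10010✓ 10011✓ 10100✓ 10101✓ 10111✓ 11000✓ 11001✓ 11010✓ 11011✓ 11100✓ 11101✓ 11111✓
Round 1: -0010✓ -0011✓ -0101✓ -0111✓ -1001✓ -1010✓ -1011✓ -1100✓ -1101✓ -1111✓ 0-010✓ 0-011✓ 0-101✓ 0-111✓ 00-11✓ 0001-✓ 001-1✓ 01-01✓ 01-11✓ 010-1✓ 0101-✓ 011-1✓ 0110-✓ 1-000✓ 1-010✓ 1-011✓ 1-100✓ 1-101✓ 1-111✓ 10-00✓ 10-11✓ 100-0✓ 1001-✓ 101-1✓ 1010-✓ 11-00✓ 11-01✓ 11-11✓ 110-0✓ 110-1✓ 1100-✓ 1101-✓ 111-1✓ 1110-✓
Round 2: --010✓ --011✓ --101✓ --111✓ -0-11✓ -001-✓ -01-1✓ -1-01✓ -1-11✓ -10-1✓ -101-✓ -11-1✓ -110- 0--11✓ 0-01-✓ 0-1-1✓ 01--1✓ 1--00 1--11✓ 1-0-0 1-01-✓ 1-1-1✓ 1-10- 11--1✓ 11-0- 110--
Round 3: ---11 --01- --1-1 -1--1
PIs = {---11, --01-, --1-1, -1--1, -110-, 1--00, 1-0-0, 1-10-, 11-0-, 110--}
Coverage chart:
  m2: --01- ←essential
  m3: ---11,--01-
  m5: --1-1 ←essential
  m7: ---11,--1-1
  m9: -1--1 ←essential
  m10: --01- ←essential
  m11: ---11,--01-,-1--1
  m12: -110- ←essential
  m13: --1-1,-1--1,-110-
  m15: ---11,--1-1,-1--1
  m16: 1--00,1-0-0
  m18: --01-,1-0-0
  m19: ---11,--01-
  m20: 1--00,1-10-
  m21: --1-1,1-10-
  m23: ---11,--1-1
  m24: 1--00,1-0-0,11-0-,110--
  m25: -1--1,11-0-,110--
  m26: --01-,1-0-0,110--
  m27: ---11,--01-,-1--1,110--
  m28: -110-,1--00,1-10-,11-0-
  m29: --1-1,-1--1,-110-,1-10-,11-0-
  m31: ---11,--1-1,-1--1
Essential: --01-, --1-1, -1--1, -110-

YES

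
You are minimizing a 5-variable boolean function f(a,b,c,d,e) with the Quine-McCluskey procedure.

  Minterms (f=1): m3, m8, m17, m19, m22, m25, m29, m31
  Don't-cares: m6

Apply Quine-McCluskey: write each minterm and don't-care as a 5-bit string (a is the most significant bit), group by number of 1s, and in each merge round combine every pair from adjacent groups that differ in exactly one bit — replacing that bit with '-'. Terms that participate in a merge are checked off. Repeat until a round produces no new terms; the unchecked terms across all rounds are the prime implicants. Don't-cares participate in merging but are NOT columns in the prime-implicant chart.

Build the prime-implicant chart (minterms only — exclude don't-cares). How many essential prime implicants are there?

size-2^0 implicants → 00011(✓)  00110(✓)  01000  10001(✓)  10011(✓)  10110(✓)  11001(✓)  11101(✓)  11111(✓)
size-2^1 implicants → -0011  -0110  1-001  100-1  11-01  111-1
Unchecked terms (primes): -0011, -0110, 01000, 1-001, 100-1, 11-01, 111-1
Minterm coverage:
  m3 ⊆ -0011 [E]
  m8 ⊆ 01000 [E]
  m17 ⊆ 1-001,100-1
  m19 ⊆ -0011,100-1
  m22 ⊆ -0110 [E]
  m25 ⊆ 1-001,11-01
  m29 ⊆ 11-01,111-1
  m31 ⊆ 111-1 [E]
E = {-0011, -0110, 01000, 111-1}

4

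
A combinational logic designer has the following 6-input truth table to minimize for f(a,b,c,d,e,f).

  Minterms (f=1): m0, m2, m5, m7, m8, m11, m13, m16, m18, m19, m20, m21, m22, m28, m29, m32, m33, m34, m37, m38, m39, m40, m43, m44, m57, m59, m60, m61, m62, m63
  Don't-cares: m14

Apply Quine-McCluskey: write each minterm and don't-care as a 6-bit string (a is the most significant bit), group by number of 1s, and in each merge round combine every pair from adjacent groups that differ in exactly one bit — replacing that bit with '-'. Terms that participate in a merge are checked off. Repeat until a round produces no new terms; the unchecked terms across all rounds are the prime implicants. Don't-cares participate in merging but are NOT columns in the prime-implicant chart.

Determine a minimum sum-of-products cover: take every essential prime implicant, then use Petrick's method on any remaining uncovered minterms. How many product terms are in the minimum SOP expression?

Round 0: 000000✓ 000010✓ 000101✓ 000111✓ 001000✓ 001011✓ 001101✓ 001110 010000✓ 010010✓ 010011✓ 010100✓ 010101✓ 010110✓ 011100✓ 011101✓ 100000✓ 100001✓ 100010✓ 100101✓ 100110✓ 100111✓ 101000✓ 101011✓ 101100✓ 111001✓ 111011✓ 111100✓ 111101✓ 111110✓ 111111✓
Round 1: -00000✓ -00010✓ -00101✓ -00111✓ -01000✓ -01011 -11100✓ -11101✓ 0-0000✓ 0-0010✓ 0-0101✓ 0-1101✓ 00-000✓ 00-101✓ 0000-0✓ 0001-1✓ 01-100✓ 01-101✓ 010-00✓ 010-10✓ 0100-0✓ 01001- 0101-0✓ 01010-✓ 01110-✓ 1-1011 1-1100 10-000✓ 100-01 100-10 1000-0✓ 10000- 1001-1✓ 10011- 101-00 111-01✓ 111-11✓ 1110-1✓ 1111-0✓ 1111-1✓ 11110-✓ 11111-✓
Round 2: -0-000 -000-0 -001-1 -1110- 0--101 0-00-0 01-10- 010--0 111--1 1111--
PIs = {-0-000, -000-0, -001-1, -01011, -1110-, 0--101, 0-00-0, 001110, 01-10-, 010--0, 01001-, 1-1011, 1-1100, 100-01, 100-10, 10000-, 10011-, 101-00, 111--1, 1111--}
Coverage chart:
  m0: -0-000,-000-0,0-00-0
  m2: -000-0,0-00-0
  m5: -001-1,0--101
  m7: -001-1 ←essential
  m8: -0-000 ←essential
  m11: -01011 ←essential
  m13: 0--101 ←essential
  m16: 0-00-0,010--0
  m18: 0-00-0,010--0,01001-
  m19: 01001- ←essential
  m20: 01-10-,010--0
  m21: 0--101,01-10-
  m22: 010--0 ←essential
  m28: -1110-,01-10-
  m29: -1110-,0--101,01-10-
  m32: -0-000,-000-0,10000-
  m33: 100-01,10000-
  m34: -000-0,100-10
  m37: -001-1,100-01
  m38: 100-10,10011-
  m39: -001-1,10011-
  m40: -0-000,101-00
  m43: -01011,1-1011
  m44: 1-1100,101-00
  m57: 111--1 ←essential
  m59: 1-1011,111--1
  m60: -1110-,1-1100,1111--
  m61: -1110-,111--1,1111--
  m62: 1111-- ←essential
  m63: 111--1,1111--
Essential: -0-000, -001-1, -01011, 0--101, 010--0, 01001-, 111--1, 1111--
Petrick residual → -000-0, -1110-, 1-1100, 100-01, 100-10
Min cover (13 terms): b'd'e'f' + b'c'd'f' + b'c'df + b'cd'ef + bcde' + a'de'f + a'bc'f' + a'bc'd'e + acde'f' + ab'c'e'f + ab'c'ef' + abcf + abcd

13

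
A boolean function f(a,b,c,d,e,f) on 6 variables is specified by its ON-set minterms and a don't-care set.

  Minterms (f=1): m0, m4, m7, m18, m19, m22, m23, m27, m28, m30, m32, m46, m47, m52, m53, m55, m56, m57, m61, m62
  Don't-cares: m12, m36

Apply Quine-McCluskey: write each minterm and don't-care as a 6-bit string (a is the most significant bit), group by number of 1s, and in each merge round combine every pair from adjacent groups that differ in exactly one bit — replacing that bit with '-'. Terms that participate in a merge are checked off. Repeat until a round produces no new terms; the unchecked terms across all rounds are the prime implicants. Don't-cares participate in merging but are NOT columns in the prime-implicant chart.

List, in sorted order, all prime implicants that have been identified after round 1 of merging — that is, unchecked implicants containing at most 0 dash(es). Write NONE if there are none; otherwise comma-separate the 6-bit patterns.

Round 0: 000000✓ 000100✓ 000111✓ 001100✓ 010010✓ 010011✓ 010110✓ 010111✓ 011011✓ 011100✓ 011110✓ 100000✓ 100100✓ 101110✓ 101111✓ 110100✓ 110101✓ 110111✓ 111000✓ 111001✓ 111101✓ 111110✓
Round 1: -00000✓ -00100✓ -10111 -11110 0-0111 0-1100 00-100 000-00✓ 01-011 01-110 010-10✓ 010-11✓ 01001-✓ 01011-✓ 0111-0 1-0100 1-1110 100-00✓ 10111- 11-101 1101-1 11010- 111-01 11100-
Round 2: -00-00 010-1-
PIs = {-00-00, -10111, -11110, 0-0111, 0-1100, 00-100, 01-011, 01-110, 010-1-, 0111-0, 1-0100, 1-1110, 10111-, 11-101, 1101-1, 11010-, 111-01, 11100-}

NONE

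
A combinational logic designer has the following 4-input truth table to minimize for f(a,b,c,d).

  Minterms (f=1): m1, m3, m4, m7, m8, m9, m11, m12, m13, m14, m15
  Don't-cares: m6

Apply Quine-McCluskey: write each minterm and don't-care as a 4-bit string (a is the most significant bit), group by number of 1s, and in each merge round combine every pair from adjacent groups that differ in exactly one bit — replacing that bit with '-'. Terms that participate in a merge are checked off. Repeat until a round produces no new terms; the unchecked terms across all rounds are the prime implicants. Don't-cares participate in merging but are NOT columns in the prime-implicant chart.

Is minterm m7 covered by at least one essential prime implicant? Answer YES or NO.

NO

[col 0] 0001*, 0011*, 0100*, 0110*, 0111*, 1000*, 1001*, 1011*, 1100*, 1101*, 1110*, 1111*
[col 1] -001*, -011*, -100*, -110*, -111*, 0-11*, 00-1*, 01-0*, 011-*, 1-00*, 1-01*, 1-11*, 10-1*, 100-*, 11-0*, 11-1*, 110-*, 111-*
[col 2] --11, -0-1, -1-0, -11-, 1--1, 1-0-, 11--
Prime implicants: --11, -0-1, -1-0, -11-, 1--1, 1-0-, 11--
PI chart (minterm → PIs covering it):
  1 | -0-1  (sole → essential)
  3 | --11,-0-1
  4 | -1-0  (sole → essential)
  7 | --11,-11-
  8 | 1-0-  (sole → essential)
  9 | -0-1,1--1,1-0-
  11 | --11,-0-1,1--1
  12 | -1-0,1-0-,11--
  13 | 1--1,1-0-,11--
  14 | -1-0,-11-,11--
  15 | --11,-11-,1--1,11--
Essential prime implicants: -0-1, -1-0, 1-0-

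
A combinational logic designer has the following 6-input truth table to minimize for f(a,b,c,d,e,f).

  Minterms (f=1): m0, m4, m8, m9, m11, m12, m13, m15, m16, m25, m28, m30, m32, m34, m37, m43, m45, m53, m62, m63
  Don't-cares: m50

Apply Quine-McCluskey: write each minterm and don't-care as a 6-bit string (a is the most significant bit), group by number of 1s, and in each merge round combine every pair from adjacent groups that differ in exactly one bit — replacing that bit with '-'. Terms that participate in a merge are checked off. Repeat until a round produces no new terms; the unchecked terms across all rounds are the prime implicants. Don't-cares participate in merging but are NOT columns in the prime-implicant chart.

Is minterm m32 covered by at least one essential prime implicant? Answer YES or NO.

Round 0: 000000✓ 000100✓ 001000✓ 001001✓ 001011✓ 001100✓ 001101✓ 001111✓ 010000✓ 011001✓ 011100✓ 011110✓ 100000✓ 100010✓ 100101✓ 101011✓ 101101✓ 110010✓ 110101✓ 111110✓ 111111✓
Round 1: -00000 -01011 -01101 -11110 0-0000 0-1001 0-1100 00-000✓ 00-100✓ 000-00✓ 001-00✓ 001-01✓ 001-11✓ 0010-1✓ 00100-✓ 0011-1✓ 00110-✓ 0111-0 1-0010 1-0101 10-101 1000-0 11111-
Round 2: 00--00 001--1 001-0-
PIs = {-00000, -01011, -01101, -11110, 0-0000, 0-1001, 0-1100, 00--00, 001--1, 001-0-, 0111-0, 1-0010, 1-0101, 10-101, 1000-0, 11111-}
Coverage chart:
  m0: -00000,0-0000,00--00
  m4: 00--00 ←essential
  m8: 00--00,001-0-
  m9: 0-1001,001--1,001-0-
  m11: -01011,001--1
  m12: 0-1100,00--00,001-0-
  m13: -01101,001--1,001-0-
  m15: 001--1 ←essential
  m16: 0-0000 ←essential
  m25: 0-1001 ←essential
  m28: 0-1100,0111-0
  m30: -11110,0111-0
  m32: -00000,1000-0
  m34: 1-0010,1000-0
  m37: 1-0101,10-101
  m43: -01011 ←essential
  m45: -01101,10-101
  m53: 1-0101 ←essential
  m62: -11110,11111-
  m63: 11111- ←essential
Essential: -01011, 0-0000, 0-1001, 00--00, 001--1, 1-0101, 11111-

NO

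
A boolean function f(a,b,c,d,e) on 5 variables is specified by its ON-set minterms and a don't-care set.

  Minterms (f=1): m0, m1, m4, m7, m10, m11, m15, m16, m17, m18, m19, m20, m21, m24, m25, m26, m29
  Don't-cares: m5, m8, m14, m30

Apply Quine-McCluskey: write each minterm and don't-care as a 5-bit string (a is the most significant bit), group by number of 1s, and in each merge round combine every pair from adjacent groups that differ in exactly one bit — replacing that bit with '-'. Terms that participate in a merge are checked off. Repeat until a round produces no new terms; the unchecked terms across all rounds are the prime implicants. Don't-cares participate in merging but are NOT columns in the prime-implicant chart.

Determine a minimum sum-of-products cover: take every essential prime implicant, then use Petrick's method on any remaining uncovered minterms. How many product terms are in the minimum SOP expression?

6

[col 0] 00000*, 00001*, 00100*, 00101*, 00111*, 01000*, 01010*, 01011*, 01110*, 01111*, 10000*, 10001*, 10010*, 10011*, 10100*, 10101*, 11000*, 11001*, 11010*, 11101*, 11110*
[col 1] -0000*, -0001*, -0100*, -0101*, -1000*, -1010*, -1110*, 0-000*, 0-111, 00-00*, 00-01*, 0000-*, 001-1, 0010-*, 01-10*, 01-11*, 010-0*, 0101-*, 0111-*, 1-000*, 1-001*, 1-010*, 1-101*, 10-00*, 10-01*, 100-0*, 100-1*, 1000-*, 1001-*, 1010-*, 11-01*, 11-10*, 110-0*, 1100-*
[col 2] --000, -0-00*, -0-01*, -000-*, -010-*, -1-10, -10-0, 00-0-*, 01-1-, 1--01, 1-0-0, 1-00-, 10-0-*, 100--
[col 3] -0-0-
Prime implicants: --000, -0-0-, -1-10, -10-0, 0-111, 001-1, 01-1-, 1--01, 1-0-0, 1-00-, 100--
PI chart (minterm → PIs covering it):
  0 | --000,-0-0-
  1 | -0-0-  (sole → essential)
  4 | -0-0-  (sole → essential)
  7 | 0-111,001-1
  10 | -1-10,-10-0,01-1-
  11 | 01-1-  (sole → essential)
  15 | 0-111,01-1-
  16 | --000,-0-0-,1-0-0,1-00-,100--
  17 | -0-0-,1--01,1-00-,100--
  18 | 1-0-0,100--
  19 | 100--  (sole → essential)
  20 | -0-0-  (sole → essential)
  21 | -0-0-,1--01
  24 | --000,-10-0,1-0-0,1-00-
  25 | 1--01,1-00-
  26 | -1-10,-10-0,1-0-0
  29 | 1--01  (sole → essential)
Essential prime implicants: -0-0-, 01-1-, 1--01, 100--
Petrick residual → -10-0, 0-111
Minimum SOP uses 6 PIs: b'd' + bc'e' + a'cde + a'bd + ad'e + ab'c'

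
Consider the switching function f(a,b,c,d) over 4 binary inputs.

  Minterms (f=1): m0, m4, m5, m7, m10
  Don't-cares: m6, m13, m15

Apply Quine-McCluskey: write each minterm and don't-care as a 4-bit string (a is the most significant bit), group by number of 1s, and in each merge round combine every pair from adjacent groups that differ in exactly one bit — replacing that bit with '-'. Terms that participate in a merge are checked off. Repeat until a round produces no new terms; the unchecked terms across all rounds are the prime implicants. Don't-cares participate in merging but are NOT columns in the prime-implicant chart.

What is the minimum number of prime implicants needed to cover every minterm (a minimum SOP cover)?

3

Round 0: 0000✓ 0100✓ 0101✓ 0110✓ 0111✓ 1010 1101✓ 1111✓
Round 1: -101✓ -111✓ 0-00 01-0✓ 01-1✓ 010-✓ 011-✓ 11-1✓
Round 2: -1-1 01--
PIs = {-1-1, 0-00, 01--, 1010}
Coverage chart:
  m0: 0-00 ←essential
  m4: 0-00,01--
  m5: -1-1,01--
  m7: -1-1,01--
  m10: 1010 ←essential
Essential: 0-00, 1010
Petrick residual → -1-1
Min cover (3 terms): bd + a'c'd' + ab'cd'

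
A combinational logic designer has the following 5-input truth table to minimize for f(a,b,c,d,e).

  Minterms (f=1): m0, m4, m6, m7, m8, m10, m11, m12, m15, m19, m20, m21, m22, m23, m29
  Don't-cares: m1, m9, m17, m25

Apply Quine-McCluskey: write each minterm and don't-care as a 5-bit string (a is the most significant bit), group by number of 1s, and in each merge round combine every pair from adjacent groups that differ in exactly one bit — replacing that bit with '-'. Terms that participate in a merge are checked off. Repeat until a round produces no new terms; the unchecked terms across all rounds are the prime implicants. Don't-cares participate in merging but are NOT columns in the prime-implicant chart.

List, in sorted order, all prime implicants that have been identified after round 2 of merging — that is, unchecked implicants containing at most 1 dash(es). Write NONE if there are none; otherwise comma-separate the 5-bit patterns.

0-111, 01-11

size-2^0 implicants → 00000(✓)  00001(✓)  00100(✓)  00110(✓)  00111(✓)  01000(✓)  01001(✓)  01010(✓)  01011(✓)  01100(✓)  01111(✓)  10001(✓)  10011(✓)  10100(✓)  10101(✓)  10110(✓)  10111(✓)  11001(✓)  11101(✓)
size-2^1 implicants → -0001(✓)  -0100(✓)  -0110(✓)  -0111(✓)  -1001(✓)  0-000(✓)  0-001(✓)  0-100(✓)  0-111  00-00(✓)  0000-(✓)  001-0(✓)  0011-(✓)  01-00(✓)  01-11  010-0(✓)  010-1(✓)  0100-(✓)  0101-(✓)  1-001(✓)  1-101(✓)  10-01(✓)  10-11(✓)  100-1(✓)  101-0(✓)  101-1(✓)  1010-(✓)  1011-(✓)  11-01(✓)
size-2^2 implicants → --001  -01-0  -011-  0--00  0-00-  010--  1--01  10--1  101--
Unchecked terms (primes): --001, -01-0, -011-, 0--00, 0-00-, 0-111, 01-11, 010--, 1--01, 10--1, 101--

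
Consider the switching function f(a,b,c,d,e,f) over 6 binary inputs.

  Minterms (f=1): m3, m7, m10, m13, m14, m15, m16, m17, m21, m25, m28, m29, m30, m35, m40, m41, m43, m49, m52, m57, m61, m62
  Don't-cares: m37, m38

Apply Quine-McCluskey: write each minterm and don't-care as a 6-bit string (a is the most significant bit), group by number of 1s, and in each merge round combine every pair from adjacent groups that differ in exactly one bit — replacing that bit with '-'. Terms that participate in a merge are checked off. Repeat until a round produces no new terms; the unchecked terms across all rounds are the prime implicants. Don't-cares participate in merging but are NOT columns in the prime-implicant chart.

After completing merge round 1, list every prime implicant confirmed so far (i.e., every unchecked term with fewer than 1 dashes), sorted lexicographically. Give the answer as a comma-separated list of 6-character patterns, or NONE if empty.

Round 0: 000011✓ 000111✓ 001010✓ 001101✓ 001110✓ 001111✓ 010000✓ 010001✓ 010101✓ 011001✓ 011100✓ 011101✓ 011110✓ 100011✓ 100101 100110 101000✓ 101001✓ 101011✓ 110001✓ 110100 111001✓ 111101✓ 111110✓
Round 1: -00011 -10001✓ -11001✓ -11101✓ -11110 0-1101 0-1110 00-111 000-11 001-10 0011-1 00111- 01-001✓ 01-101✓ 010-01✓ 01000- 011-01✓ 0111-0 01110- 1-1001 10-011 1010-1 10100- 11-001✓ 111-01✓
Round 2: -1-001 -11-01 01--01
PIs = {-00011, -1-001, -11-01, -11110, 0-1101, 0-1110, 00-111, 000-11, 001-10, 0011-1, 00111-, 01--01, 01000-, 0111-0, 01110-, 1-1001, 10-011, 100101, 100110, 1010-1, 10100-, 110100}

100101, 100110, 110100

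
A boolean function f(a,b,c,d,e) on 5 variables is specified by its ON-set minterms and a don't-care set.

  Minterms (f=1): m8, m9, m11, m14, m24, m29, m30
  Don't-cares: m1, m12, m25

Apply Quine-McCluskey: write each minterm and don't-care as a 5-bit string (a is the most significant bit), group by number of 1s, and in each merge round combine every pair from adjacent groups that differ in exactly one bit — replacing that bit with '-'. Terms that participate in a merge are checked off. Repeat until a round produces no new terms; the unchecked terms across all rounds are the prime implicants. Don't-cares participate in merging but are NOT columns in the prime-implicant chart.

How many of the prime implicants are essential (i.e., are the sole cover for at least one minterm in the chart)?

4

Round 0: 00001✓ 01000✓ 01001✓ 01011✓ 01100✓ 01110✓ 11000✓ 11001✓ 11101✓ 11110✓
Round 1: -1000✓ -1001✓ -1110 0-001 01-00 010-1 0100-✓ 011-0 11-01 1100-✓
Round 2: -100-
PIs = {-100-, -1110, 0-001, 01-00, 010-1, 011-0, 11-01}
Coverage chart:
  m8: -100-,01-00
  m9: -100-,0-001,010-1
  m11: 010-1 ←essential
  m14: -1110,011-0
  m24: -100- ←essential
  m29: 11-01 ←essential
  m30: -1110 ←essential
Essential: -100-, -1110, 010-1, 11-01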